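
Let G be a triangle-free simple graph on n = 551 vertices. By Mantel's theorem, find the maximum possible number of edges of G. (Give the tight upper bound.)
ex(551, K_3) = ⌊551^2/4⌋ = 75900

Mantel (1907): a triangle-free graph on n vertices has at most ⌊n^2/4⌋ edges, with equality for the complete bipartite graph K_{⌊n/2⌋, ⌈n/2⌉}. For n = 551: ⌊551^2/4⌋ = ⌊303601/4⌋ = 75900. The extremal graph is K_{275, 276}, which has 275·276 = 75900 edges.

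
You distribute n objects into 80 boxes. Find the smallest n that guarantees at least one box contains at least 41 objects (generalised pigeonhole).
n = (41 − 1)·80 + 1 = 3201

By the generalised pigeonhole principle, to guarantee some box contains ≥ r objects we need more than (r − 1) · k objects total. Threshold: n = (r − 1) · k + 1. With r = 41 and k = 80: n = 40 · 80 + 1 = 3200 + 1 = 3201. For n = 3200 = 40 · 80, we can put exactly 40 objects in every box, avoiding 41 in any single one — so 3201 is tight.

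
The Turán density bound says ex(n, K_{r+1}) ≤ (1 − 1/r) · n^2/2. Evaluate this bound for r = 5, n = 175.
Turán density bound = (4/5) · 175^2/2 = 12250

Turán's theorem: ex(n, K_{r+1}) is achieved by the complete r-partite Turán graph T(n, r) with parts as balanced as possible, and is at most (1 − 1/r) · n^2/2. For r = 5, n = 175: the density bound is (4/5) · 30625/2 = 12250. Since 5 ∣ 175, the Turán graph T(175, 5) has parts of equal size 35, and its edge count e(T(175, 5)) = 12250 attains the density bound exactly.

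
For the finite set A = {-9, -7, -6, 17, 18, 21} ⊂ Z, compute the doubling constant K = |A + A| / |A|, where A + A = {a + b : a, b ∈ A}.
K = |A + A| / |A| = 19/6

Enumerate A + A = {a + b : a, b ∈ A}. With |A| = 6, there are |A|^2 = 36 ordered sum pairs; collecting distinct values, A + A = {-18, -16, -15, -14, -13, -12, 8, 9, 10, 11, 12, 14, 15, 34, 35, 36, 38, 39, 42}, so |A + A| = 19. Thus K = 19/6. For comparison, the minimum possible |A + A| over all 6-element sets is 2·6 − 1 = 11 (so min K = 11/6), attained only by arithmetic progressions.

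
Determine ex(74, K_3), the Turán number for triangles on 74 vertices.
ex(74, K_3) = ⌊74^2/4⌋ = 1369

Mantel (1907): a triangle-free graph on n vertices has at most ⌊n^2/4⌋ edges, with equality for the complete bipartite graph K_{⌊n/2⌋, ⌈n/2⌉}. For n = 74: ⌊74^2/4⌋ = ⌊5476/4⌋ = 1369. The extremal graph is K_{37, 37}, which has 37·37 = 1369 edges.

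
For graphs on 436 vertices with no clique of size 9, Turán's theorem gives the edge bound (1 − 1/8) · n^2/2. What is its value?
Turán density bound = (7/8) · 436^2/2 = 83167

Turán's theorem: ex(n, K_{r+1}) is achieved by the complete r-partite Turán graph T(n, r) with parts as balanced as possible, and is at most (1 − 1/r) · n^2/2. For r = 8, n = 436: the density bound is (7/8) · 190096/2 = 83167. The integer-valued extremum is e(T(436, 8)) = 83166, which is strictly less than the density bound 83167 since 8 ∤ 436 (the parts of T(436, 8) cannot all be equal).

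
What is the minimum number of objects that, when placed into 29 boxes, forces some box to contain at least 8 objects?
n = (8 − 1)·29 + 1 = 204

By the generalised pigeonhole principle, to guarantee some box contains ≥ r objects we need more than (r − 1) · k objects total. Threshold: n = (r − 1) · k + 1. With r = 8 and k = 29: n = 7 · 29 + 1 = 203 + 1 = 204. For n = 203 = 7 · 29, we can put exactly 7 objects in every box, avoiding 8 in any single one — so 204 is tight.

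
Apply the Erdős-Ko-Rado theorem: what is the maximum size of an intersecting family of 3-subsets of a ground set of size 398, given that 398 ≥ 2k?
max |F| = C(397, 2) = 78606

Erdős-Ko-Rado (1961): when n ≥ 2k, max |F| = C(n−1, k−1). The bound is attained by the star {A : i ∈ A} for any fixed i ∈ [n]. Here C(398−1, 3−1) = C(397, 2) = 78606.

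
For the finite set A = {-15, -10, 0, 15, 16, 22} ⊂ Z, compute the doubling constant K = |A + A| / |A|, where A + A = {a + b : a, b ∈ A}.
K = |A + A| / |A| = 20/6 = 10/3

Enumerate A + A = {a + b : a, b ∈ A}. With |A| = 6, there are |A|^2 = 36 ordered sum pairs; collecting distinct values, A + A = {-30, -25, -20, -15, -10, 0, 1, 5, 6, 7, 12, 15, 16, 22, 30, 31, 32, 37, 38, 44}, so |A + A| = 20. Thus K = 20/6 = 10/3. For comparison, the minimum possible |A + A| over all 6-element sets is 2·6 − 1 = 11 (so min K = 11/6), attained only by arithmetic progressions.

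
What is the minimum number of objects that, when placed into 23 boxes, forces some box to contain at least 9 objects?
n = (9 − 1)·23 + 1 = 185

By the generalised pigeonhole principle, to guarantee some box contains ≥ r objects we need more than (r − 1) · k objects total. Threshold: n = (r − 1) · k + 1. With r = 9 and k = 23: n = 8 · 23 + 1 = 184 + 1 = 185. For n = 184 = 8 · 23, we can put exactly 8 objects in every box, avoiding 9 in any single one — so 185 is tight.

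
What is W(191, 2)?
W(191, 2) = 191 + 1 = 192

A 2-term AP is any pair of integers, so a monochromatic 2-AP exists iff some colour is used at least twice. With 191 colours, the colouring i ↦ i on {1, ..., 191} uses each colour once, avoiding any monochromatic pair, so W(191, 2) > 191. For {1, ..., 192}, pigeonhole forces two integers of the same colour, which form a monochromatic 2-AP. Hence W(191, 2) = 192.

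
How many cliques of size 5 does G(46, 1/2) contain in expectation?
E[# K_5] = C(46, 5) · (1/2)^C(5, 2) = 1370754 / 2^10 = 685377/512 ≈ 1338.626953

For each 5-subset S of vertices (there are C(46, 5) = 1370754 such S), let X_S = 1 if S induces a K_5 (all C(5, 2) = 10 edges present). Then P(X_S = 1) = (1/2)^10 = 1/1024. By linearity of expectation, E[# K_5] = C(46, 5) · (1/2)^10 = 1370754 / 1024 = 685377/512 ≈ 1338.626953.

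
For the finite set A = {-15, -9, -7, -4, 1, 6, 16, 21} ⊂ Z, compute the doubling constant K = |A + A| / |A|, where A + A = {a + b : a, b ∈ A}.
K = |A + A| / |A| = 27/8

Enumerate A + A = {a + b : a, b ∈ A}. With |A| = 8, there are |A|^2 = 64 ordered sum pairs; collecting distinct values, A + A = {-30, -24, -22, -19, -18, -16, -14, -13, -11, -9, -8, -6, -3, -1, 1, 2, 6, 7, 9, 12, 14, 17, 22, 27, 32, 37, 42}, so |A + A| = 27. Thus K = 27/8. For comparison, the minimum possible |A + A| over all 8-element sets is 2·8 − 1 = 15 (so min K = 15/8), attained only by arithmetic progressions.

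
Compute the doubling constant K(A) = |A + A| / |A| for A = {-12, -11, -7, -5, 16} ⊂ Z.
K = |A + A| / |A| = 15/5 = 3

Enumerate A + A = {a + b : a, b ∈ A}. With |A| = 5, there are |A|^2 = 25 ordered sum pairs; collecting distinct values, A + A = {-24, -23, -22, -19, -18, -17, -16, -14, -12, -10, 4, 5, 9, 11, 32}, so |A + A| = 15. Thus K = 15/5 = 3. For comparison, the minimum possible |A + A| over all 5-element sets is 2·5 − 1 = 9 (so min K = 9/5), attained only by arithmetic progressions.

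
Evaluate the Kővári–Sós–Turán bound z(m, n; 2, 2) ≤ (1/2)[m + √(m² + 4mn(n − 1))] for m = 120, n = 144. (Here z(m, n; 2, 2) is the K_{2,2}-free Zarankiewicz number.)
z(120, 144; 2, 2) ≤ (1/2)[120 + √(120² + 4·120·144·143)] = (1/2)[120 + √9898560] = 1633.0989

Kővári–Sós–Turán: let r_1, ..., r_120 be the row sums and z = Σ r_i the total number of 1s. Each pair of columns can share at most one row with both entries 1 (else a 2×2 all-ones block appears), so Σ_i C(r_i, 2) ≤ C(144, 2) = 10296. By convexity Σ_i C(r_i, 2) ≥ 120·C(z/120, 2) = z(z − 120)/(2·120), giving z² − 120z − 120·144·143 ≤ 0 and hence z ≤ (1/2)[120 + √(14400 + 4·2471040)] = (1/2)[120 + √9898560] ≈ (1/2)(120 + 3146.1977) = 1633.0989.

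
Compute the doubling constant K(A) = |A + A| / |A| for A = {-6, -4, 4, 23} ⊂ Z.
K = |A + A| / |A| = 10/4 = 5/2

Enumerate A + A = {a + b : a, b ∈ A}. With |A| = 4, there are |A|^2 = 16 ordered sum pairs; collecting distinct values, A + A = {-12, -10, -8, -2, 0, 8, 17, 19, 27, 46}, so |A + A| = 10. Thus K = 10/4 = 5/2. For comparison, the minimum possible |A + A| over all 4-element sets is 2·4 − 1 = 7 (so min K = 7/4), attained only by arithmetic progressions.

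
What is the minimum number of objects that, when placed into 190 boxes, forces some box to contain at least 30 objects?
n = (30 − 1)·190 + 1 = 5511

By the generalised pigeonhole principle, to guarantee some box contains ≥ r objects we need more than (r − 1) · k objects total. Threshold: n = (r − 1) · k + 1. With r = 30 and k = 190: n = 29 · 190 + 1 = 5510 + 1 = 5511. For n = 5510 = 29 · 190, we can put exactly 29 objects in every box, avoiding 30 in any single one — so 5511 is tight.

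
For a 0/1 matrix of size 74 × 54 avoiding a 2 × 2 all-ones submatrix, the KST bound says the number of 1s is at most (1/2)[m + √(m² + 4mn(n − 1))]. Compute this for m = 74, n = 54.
z(74, 54; 2, 2) ≤ (1/2)[74 + √(74² + 4·74·54·53)] = (1/2)[74 + √852628] = 498.6893

Kővári–Sós–Turán: let r_1, ..., r_74 be the row sums and z = Σ r_i the total number of 1s. Each pair of columns can share at most one row with both entries 1 (else a 2×2 all-ones block appears), so Σ_i C(r_i, 2) ≤ C(54, 2) = 1431. By convexity Σ_i C(r_i, 2) ≥ 74·C(z/74, 2) = z(z − 74)/(2·74), giving z² − 74z − 74·54·53 ≤ 0 and hence z ≤ (1/2)[74 + √(5476 + 4·211788)] = (1/2)[74 + √852628] ≈ (1/2)(74 + 923.3786) = 498.6893.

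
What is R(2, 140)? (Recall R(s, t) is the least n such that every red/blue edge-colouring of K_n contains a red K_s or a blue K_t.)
R(2, 140) = 140

R(2, k) = k for all k ≥ 2: in a 2-colouring of K_k, either some edge is red (a red K_2) or all edges are blue (a blue K_k). And K_{139} coloured all-blue has no blue K_140, so R(2, 140) > 139. Hence R(2, 140) = 140.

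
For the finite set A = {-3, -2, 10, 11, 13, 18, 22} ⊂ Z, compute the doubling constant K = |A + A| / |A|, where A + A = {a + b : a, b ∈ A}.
K = |A + A| / |A| = 26/7

Enumerate A + A = {a + b : a, b ∈ A}. With |A| = 7, there are |A|^2 = 49 ordered sum pairs; collecting distinct values, A + A = {-6, -5, -4, 7, 8, 9, 10, 11, 15, 16, 19, 20, 21, 22, 23, 24, 26, 28, 29, 31, 32, 33, 35, 36, 40, 44}, so |A + A| = 26. Thus K = 26/7. For comparison, the minimum possible |A + A| over all 7-element sets is 2·7 − 1 = 13 (so min K = 13/7), attained only by arithmetic progressions.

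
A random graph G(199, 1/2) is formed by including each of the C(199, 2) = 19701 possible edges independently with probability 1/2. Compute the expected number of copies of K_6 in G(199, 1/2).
E[# K_6] = C(199, 6) · (1/2)^C(6, 2) = 79936367511 / 2^15 ≈ 2439464.340546

For each 6-subset S of vertices (there are C(199, 6) = 79936367511 such S), let X_S = 1 if S induces a K_6 (all C(6, 2) = 15 edges present). Then P(X_S = 1) = (1/2)^15 = 1/32768. By linearity of expectation, E[# K_6] = C(199, 6) · (1/2)^15 = 79936367511 / 32768 ≈ 2439464.340546.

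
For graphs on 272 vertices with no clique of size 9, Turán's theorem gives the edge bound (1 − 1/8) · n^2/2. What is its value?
Turán density bound = (7/8) · 272^2/2 = 32368

Turán's theorem: ex(n, K_{r+1}) is achieved by the complete r-partite Turán graph T(n, r) with parts as balanced as possible, and is at most (1 − 1/r) · n^2/2. For r = 8, n = 272: the density bound is (7/8) · 73984/2 = 32368. Since 8 ∣ 272, the Turán graph T(272, 8) has parts of equal size 34, and its edge count e(T(272, 8)) = 32368 attains the density bound exactly.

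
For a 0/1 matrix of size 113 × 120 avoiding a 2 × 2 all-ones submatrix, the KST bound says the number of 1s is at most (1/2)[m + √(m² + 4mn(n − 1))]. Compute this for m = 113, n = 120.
z(113, 120; 2, 2) ≤ (1/2)[113 + √(113² + 4·113·120·119)] = (1/2)[113 + √6467329] = 1328.0472

Kővári–Sós–Turán: let r_1, ..., r_113 be the row sums and z = Σ r_i the total number of 1s. Each pair of columns can share at most one row with both entries 1 (else a 2×2 all-ones block appears), so Σ_i C(r_i, 2) ≤ C(120, 2) = 7140. By convexity Σ_i C(r_i, 2) ≥ 113·C(z/113, 2) = z(z − 113)/(2·113), giving z² − 113z − 113·120·119 ≤ 0 and hence z ≤ (1/2)[113 + √(12769 + 4·1613640)] = (1/2)[113 + √6467329] ≈ (1/2)(113 + 2543.0944) = 1328.0472.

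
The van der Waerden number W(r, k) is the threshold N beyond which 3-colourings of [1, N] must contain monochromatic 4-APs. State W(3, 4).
W(3, 4) = 293

This is a classical value, W(3, 4) = 293, established by combining an explicit 3-colouring of {1, ..., 292} with no monochromatic 4-AP (giving the lower bound W(3, 4) > 292) and a finite case analysis / exhaustive computer search showing every 3-colouring of {1, ..., 293} has such an AP.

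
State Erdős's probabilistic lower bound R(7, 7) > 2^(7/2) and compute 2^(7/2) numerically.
2^(7/2) = 11.3137; so R(7, 7) > 11.3137

Colour each edge of K_n uniformly at random with red/blue. The expected number of monochromatic K_7 is C(n, 7) · 2 · 2^(−C(7,2)). If C(n, 7) · 2^(1 − C(7,2)) < 1, then with positive probability no monochromatic K_7 exists, so R(7, 7) > n. The standard estimate C(n, 7) ≤ n^7/7! shows this inequality holds whenever n ≤ 2^(7/2) (since 7! · 2^(C(7,2) − 1) > 2^(7^2/2) ≥ n^7). Hence R(7, 7) > 2^(7/2) = 11.3137.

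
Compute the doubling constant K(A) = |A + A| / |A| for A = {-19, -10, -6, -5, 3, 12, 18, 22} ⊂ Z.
K = |A + A| / |A| = 32/8 = 4

Enumerate A + A = {a + b : a, b ∈ A}. With |A| = 8, there are |A|^2 = 64 ordered sum pairs; collecting distinct values, A + A = {-38, -29, -25, -24, -20, -16, -15, -12, -11, -10, -7, -3, -2, -1, 2, 3, 6, 7, 8, 12, 13, 15, 16, 17, 21, 24, 25, 30, 34, 36, 40, 44}, so |A + A| = 32. Thus K = 32/8 = 4. For comparison, the minimum possible |A + A| over all 8-element sets is 2·8 − 1 = 15 (so min K = 15/8), attained only by arithmetic progressions.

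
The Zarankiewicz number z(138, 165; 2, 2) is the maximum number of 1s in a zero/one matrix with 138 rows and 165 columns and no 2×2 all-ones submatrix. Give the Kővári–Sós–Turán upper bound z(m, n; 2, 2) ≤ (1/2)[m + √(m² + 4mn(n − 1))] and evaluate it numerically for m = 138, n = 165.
z(138, 165; 2, 2) ≤ (1/2)[138 + √(138² + 4·138·165·164)] = (1/2)[138 + √14956164] = 2002.66

Kővári–Sós–Turán: let r_1, ..., r_138 be the row sums and z = Σ r_i the total number of 1s. Each pair of columns can share at most one row with both entries 1 (else a 2×2 all-ones block appears), so Σ_i C(r_i, 2) ≤ C(165, 2) = 13530. By convexity Σ_i C(r_i, 2) ≥ 138·C(z/138, 2) = z(z − 138)/(2·138), giving z² − 138z − 138·165·164 ≤ 0 and hence z ≤ (1/2)[138 + √(19044 + 4·3734280)] = (1/2)[138 + √14956164] ≈ (1/2)(138 + 3867.32) = 2002.66.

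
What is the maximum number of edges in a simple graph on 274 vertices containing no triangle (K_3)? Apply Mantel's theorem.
ex(274, K_3) = ⌊274^2/4⌋ = 18769

Mantel (1907): a triangle-free graph on n vertices has at most ⌊n^2/4⌋ edges, with equality for the complete bipartite graph K_{⌊n/2⌋, ⌈n/2⌉}. For n = 274: ⌊274^2/4⌋ = ⌊75076/4⌋ = 18769. The extremal graph is K_{137, 137}, which has 137·137 = 18769 edges.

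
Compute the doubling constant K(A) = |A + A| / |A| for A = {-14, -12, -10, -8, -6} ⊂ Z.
K = |A + A| / |A| = 9/5

Enumerate A + A = {a + b : a, b ∈ A}. With |A| = 5, there are |A|^2 = 25 ordered sum pairs; collecting distinct values, A + A = {-28, -26, -24, -22, -20, -18, -16, -14, -12}, so |A + A| = 9. Thus K = 9/5. Here |A + A| = 2|A| − 1 = 9, the minimum possible — so K = 9/5 is minimal, which holds iff A is an arithmetic progression.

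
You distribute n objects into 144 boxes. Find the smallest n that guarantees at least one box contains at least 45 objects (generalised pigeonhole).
n = (45 − 1)·144 + 1 = 6337

By the generalised pigeonhole principle, to guarantee some box contains ≥ r objects we need more than (r − 1) · k objects total. Threshold: n = (r − 1) · k + 1. With r = 45 and k = 144: n = 44 · 144 + 1 = 6336 + 1 = 6337. For n = 6336 = 44 · 144, we can put exactly 44 objects in every box, avoiding 45 in any single one — so 6337 is tight.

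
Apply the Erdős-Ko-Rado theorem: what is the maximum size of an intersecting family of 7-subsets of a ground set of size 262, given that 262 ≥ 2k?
max |F| = C(261, 6) = 414356272512

Erdős-Ko-Rado (1961): when n ≥ 2k, max |F| = C(n−1, k−1). The bound is attained by the star {A : i ∈ A} for any fixed i ∈ [n]. Here C(262−1, 7−1) = C(261, 6) = 414356272512.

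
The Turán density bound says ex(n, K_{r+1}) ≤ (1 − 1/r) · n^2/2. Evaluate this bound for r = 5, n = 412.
Turán density bound = (4/5) · 412^2/2 = 339488/5 ≈ 67897.6

Turán's theorem: ex(n, K_{r+1}) is achieved by the complete r-partite Turán graph T(n, r) with parts as balanced as possible, and is at most (1 − 1/r) · n^2/2. For r = 5, n = 412: the density bound is (4/5) · 169744/2 = 339488/5 ≈ 67897.6. The integer-valued extremum is e(T(412, 5)) = 67897, which is strictly less than the density bound 339488/5 since 5 ∤ 412 (the parts of T(412, 5) cannot all be equal).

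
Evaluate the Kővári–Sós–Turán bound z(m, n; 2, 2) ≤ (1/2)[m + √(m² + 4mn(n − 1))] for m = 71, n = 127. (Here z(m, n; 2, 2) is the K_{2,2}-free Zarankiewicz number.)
z(71, 127; 2, 2) ≤ (1/2)[71 + √(71² + 4·71·127·126)] = (1/2)[71 + √4549609] = 1101.9906

Kővári–Sós–Turán: let r_1, ..., r_71 be the row sums and z = Σ r_i the total number of 1s. Each pair of columns can share at most one row with both entries 1 (else a 2×2 all-ones block appears), so Σ_i C(r_i, 2) ≤ C(127, 2) = 8001. By convexity Σ_i C(r_i, 2) ≥ 71·C(z/71, 2) = z(z − 71)/(2·71), giving z² − 71z − 71·127·126 ≤ 0 and hence z ≤ (1/2)[71 + √(5041 + 4·1136142)] = (1/2)[71 + √4549609] ≈ (1/2)(71 + 2132.9812) = 1101.9906.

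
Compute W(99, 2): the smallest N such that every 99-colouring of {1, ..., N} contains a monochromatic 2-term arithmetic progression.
W(99, 2) = 99 + 1 = 100

A 2-term AP is any pair of integers, so a monochromatic 2-AP exists iff some colour is used at least twice. With 99 colours, the colouring i ↦ i on {1, ..., 99} uses each colour once, avoiding any monochromatic pair, so W(99, 2) > 99. For {1, ..., 100}, pigeonhole forces two integers of the same colour, which form a monochromatic 2-AP. Hence W(99, 2) = 100.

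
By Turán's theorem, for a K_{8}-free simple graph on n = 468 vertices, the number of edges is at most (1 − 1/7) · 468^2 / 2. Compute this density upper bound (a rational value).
Turán density bound = (6/7) · 468^2/2 = 657072/7 ≈ 93867.4286

Turán's theorem: ex(n, K_{r+1}) is achieved by the complete r-partite Turán graph T(n, r) with parts as balanced as possible, and is at most (1 − 1/r) · n^2/2. For r = 7, n = 468: the density bound is (6/7) · 219024/2 = 657072/7 ≈ 93867.4286. The integer-valued extremum is e(T(468, 7)) = 93867, which is strictly less than the density bound 657072/7 since 7 ∤ 468 (the parts of T(468, 7) cannot all be equal).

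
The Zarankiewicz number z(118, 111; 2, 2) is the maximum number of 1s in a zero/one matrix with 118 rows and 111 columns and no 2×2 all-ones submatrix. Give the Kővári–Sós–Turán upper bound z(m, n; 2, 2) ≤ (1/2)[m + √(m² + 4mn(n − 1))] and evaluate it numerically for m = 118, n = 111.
z(118, 111; 2, 2) ≤ (1/2)[118 + √(118² + 4·118·111·110)] = (1/2)[118 + √5777044] = 1260.7741

Kővári–Sós–Turán: let r_1, ..., r_118 be the row sums and z = Σ r_i the total number of 1s. Each pair of columns can share at most one row with both entries 1 (else a 2×2 all-ones block appears), so Σ_i C(r_i, 2) ≤ C(111, 2) = 6105. By convexity Σ_i C(r_i, 2) ≥ 118·C(z/118, 2) = z(z − 118)/(2·118), giving z² − 118z − 118·111·110 ≤ 0 and hence z ≤ (1/2)[118 + √(13924 + 4·1440780)] = (1/2)[118 + √5777044] ≈ (1/2)(118 + 2403.5482) = 1260.7741.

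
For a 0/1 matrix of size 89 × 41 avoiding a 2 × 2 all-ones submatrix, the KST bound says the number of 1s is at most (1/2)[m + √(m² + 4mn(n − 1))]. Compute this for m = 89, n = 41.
z(89, 41; 2, 2) ≤ (1/2)[89 + √(89² + 4·89·41·40)] = (1/2)[89 + √591761] = 429.13

Kővári–Sós–Turán: let r_1, ..., r_89 be the row sums and z = Σ r_i the total number of 1s. Each pair of columns can share at most one row with both entries 1 (else a 2×2 all-ones block appears), so Σ_i C(r_i, 2) ≤ C(41, 2) = 820. By convexity Σ_i C(r_i, 2) ≥ 89·C(z/89, 2) = z(z − 89)/(2·89), giving z² − 89z − 89·41·40 ≤ 0 and hence z ≤ (1/2)[89 + √(7921 + 4·145960)] = (1/2)[89 + √591761] ≈ (1/2)(89 + 769.26) = 429.13.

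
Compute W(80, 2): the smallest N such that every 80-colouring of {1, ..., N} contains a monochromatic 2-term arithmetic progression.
W(80, 2) = 80 + 1 = 81

A 2-term AP is any pair of integers, so a monochromatic 2-AP exists iff some colour is used at least twice. With 80 colours, the colouring i ↦ i on {1, ..., 80} uses each colour once, avoiding any monochromatic pair, so W(80, 2) > 80. For {1, ..., 81}, pigeonhole forces two integers of the same colour, which form a monochromatic 2-AP. Hence W(80, 2) = 81.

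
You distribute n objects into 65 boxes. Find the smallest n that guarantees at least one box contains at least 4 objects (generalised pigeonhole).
n = (4 − 1)·65 + 1 = 196

By the generalised pigeonhole principle, to guarantee some box contains ≥ r objects we need more than (r − 1) · k objects total. Threshold: n = (r − 1) · k + 1. With r = 4 and k = 65: n = 3 · 65 + 1 = 195 + 1 = 196. For n = 195 = 3 · 65, we can put exactly 3 objects in every box, avoiding 4 in any single one — so 196 is tight.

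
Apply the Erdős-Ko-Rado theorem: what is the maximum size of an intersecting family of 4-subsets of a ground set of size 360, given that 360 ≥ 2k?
max |F| = C(359, 3) = 7647059

Erdős-Ko-Rado (1961): when n ≥ 2k, max |F| = C(n−1, k−1). The bound is attained by the star {A : i ∈ A} for any fixed i ∈ [n]. Here C(360−1, 4−1) = C(359, 3) = 7647059.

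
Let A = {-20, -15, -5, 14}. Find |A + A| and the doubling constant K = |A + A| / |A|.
K = |A + A| / |A| = 10/4 = 5/2

Enumerate A + A = {a + b : a, b ∈ A}. With |A| = 4, there are |A|^2 = 16 ordered sum pairs; collecting distinct values, A + A = {-40, -35, -30, -25, -20, -10, -6, -1, 9, 28}, so |A + A| = 10. Thus K = 10/4 = 5/2. For comparison, the minimum possible |A + A| over all 4-element sets is 2·4 − 1 = 7 (so min K = 7/4), attained only by arithmetic progressions.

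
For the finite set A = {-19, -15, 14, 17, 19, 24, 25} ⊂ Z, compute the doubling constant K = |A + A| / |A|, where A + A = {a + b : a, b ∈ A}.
K = |A + A| / |A| = 27/7

Enumerate A + A = {a + b : a, b ∈ A}. With |A| = 7, there are |A|^2 = 49 ordered sum pairs; collecting distinct values, A + A = {-38, -34, -30, -5, -2, -1, 0, 2, 4, 5, 6, 9, 10, 28, 31, 33, 34, 36, 38, 39, 41, 42, 43, 44, 48, 49, 50}, so |A + A| = 27. Thus K = 27/7. For comparison, the minimum possible |A + A| over all 7-element sets is 2·7 − 1 = 13 (so min K = 13/7), attained only by arithmetic progressions.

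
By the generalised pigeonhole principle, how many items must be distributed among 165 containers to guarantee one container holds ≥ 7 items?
n = (7 − 1)·165 + 1 = 991

By the generalised pigeonhole principle, to guarantee some box contains ≥ r objects we need more than (r − 1) · k objects total. Threshold: n = (r − 1) · k + 1. With r = 7 and k = 165: n = 6 · 165 + 1 = 990 + 1 = 991. For n = 990 = 6 · 165, we can put exactly 6 objects in every box, avoiding 7 in any single one — so 991 is tight.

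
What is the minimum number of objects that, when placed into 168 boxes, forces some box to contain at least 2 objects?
n = (2 − 1)·168 + 1 = 169

By the generalised pigeonhole principle, to guarantee some box contains ≥ r objects we need more than (r − 1) · k objects total. Threshold: n = (r − 1) · k + 1. With r = 2 and k = 168: n = 1 · 168 + 1 = 168 + 1 = 169. For n = 168 = 1 · 168, we can put exactly 1 objects in every box, avoiding 2 in any single one — so 169 is tight.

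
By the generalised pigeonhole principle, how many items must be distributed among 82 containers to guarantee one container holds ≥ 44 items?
n = (44 − 1)·82 + 1 = 3527

By the generalised pigeonhole principle, to guarantee some box contains ≥ r objects we need more than (r − 1) · k objects total. Threshold: n = (r − 1) · k + 1. With r = 44 and k = 82: n = 43 · 82 + 1 = 3526 + 1 = 3527. For n = 3526 = 43 · 82, we can put exactly 43 objects in every box, avoiding 44 in any single one — so 3527 is tight.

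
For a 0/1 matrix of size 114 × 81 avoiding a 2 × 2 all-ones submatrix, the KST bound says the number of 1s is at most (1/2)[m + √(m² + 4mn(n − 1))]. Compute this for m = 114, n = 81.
z(114, 81; 2, 2) ≤ (1/2)[114 + √(114² + 4·114·81·80)] = (1/2)[114 + √2967876] = 918.3762

Kővári–Sós–Turán: let r_1, ..., r_114 be the row sums and z = Σ r_i the total number of 1s. Each pair of columns can share at most one row with both entries 1 (else a 2×2 all-ones block appears), so Σ_i C(r_i, 2) ≤ C(81, 2) = 3240. By convexity Σ_i C(r_i, 2) ≥ 114·C(z/114, 2) = z(z − 114)/(2·114), giving z² − 114z − 114·81·80 ≤ 0 and hence z ≤ (1/2)[114 + √(12996 + 4·738720)] = (1/2)[114 + √2967876] ≈ (1/2)(114 + 1722.7524) = 918.3762.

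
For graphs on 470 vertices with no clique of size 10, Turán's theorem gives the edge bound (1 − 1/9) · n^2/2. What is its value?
Turán density bound = (8/9) · 470^2/2 = 883600/9 ≈ 98177.7778

Turán's theorem: ex(n, K_{r+1}) is achieved by the complete r-partite Turán graph T(n, r) with parts as balanced as possible, and is at most (1 − 1/r) · n^2/2. For r = 9, n = 470: the density bound is (8/9) · 220900/2 = 883600/9 ≈ 98177.7778. The integer-valued extremum is e(T(470, 9)) = 98177, which is strictly less than the density bound 883600/9 since 9 ∤ 470 (the parts of T(470, 9) cannot all be equal).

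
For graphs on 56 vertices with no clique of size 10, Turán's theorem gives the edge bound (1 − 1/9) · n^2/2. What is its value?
Turán density bound = (8/9) · 56^2/2 = 12544/9 ≈ 1393.7778

Turán's theorem: ex(n, K_{r+1}) is achieved by the complete r-partite Turán graph T(n, r) with parts as balanced as possible, and is at most (1 − 1/r) · n^2/2. For r = 9, n = 56: the density bound is (8/9) · 3136/2 = 12544/9 ≈ 1393.7778. The integer-valued extremum is e(T(56, 9)) = 1393, which is strictly less than the density bound 12544/9 since 9 ∤ 56 (the parts of T(56, 9) cannot all be equal).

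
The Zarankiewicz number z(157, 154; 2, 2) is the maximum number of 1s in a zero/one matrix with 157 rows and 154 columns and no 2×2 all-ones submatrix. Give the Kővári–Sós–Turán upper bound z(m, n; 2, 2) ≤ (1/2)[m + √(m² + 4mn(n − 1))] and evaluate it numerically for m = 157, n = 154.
z(157, 154; 2, 2) ≤ (1/2)[157 + √(157² + 4·157·154·153)] = (1/2)[157 + √14821585] = 2003.4406

Kővári–Sós–Turán: let r_1, ..., r_157 be the row sums and z = Σ r_i the total number of 1s. Each pair of columns can share at most one row with both entries 1 (else a 2×2 all-ones block appears), so Σ_i C(r_i, 2) ≤ C(154, 2) = 11781. By convexity Σ_i C(r_i, 2) ≥ 157·C(z/157, 2) = z(z − 157)/(2·157), giving z² − 157z − 157·154·153 ≤ 0 and hence z ≤ (1/2)[157 + √(24649 + 4·3699234)] = (1/2)[157 + √14821585] ≈ (1/2)(157 + 3849.8812) = 2003.4406.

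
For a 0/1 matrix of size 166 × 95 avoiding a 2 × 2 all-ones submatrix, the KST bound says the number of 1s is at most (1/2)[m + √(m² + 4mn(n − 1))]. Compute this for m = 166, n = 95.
z(166, 95; 2, 2) ≤ (1/2)[166 + √(166² + 4·166·95·94)] = (1/2)[166 + √5957076] = 1303.3561

Kővári–Sós–Turán: let r_1, ..., r_166 be the row sums and z = Σ r_i the total number of 1s. Each pair of columns can share at most one row with both entries 1 (else a 2×2 all-ones block appears), so Σ_i C(r_i, 2) ≤ C(95, 2) = 4465. By convexity Σ_i C(r_i, 2) ≥ 166·C(z/166, 2) = z(z − 166)/(2·166), giving z² − 166z − 166·95·94 ≤ 0 and hence z ≤ (1/2)[166 + √(27556 + 4·1482380)] = (1/2)[166 + √5957076] ≈ (1/2)(166 + 2440.7122) = 1303.3561.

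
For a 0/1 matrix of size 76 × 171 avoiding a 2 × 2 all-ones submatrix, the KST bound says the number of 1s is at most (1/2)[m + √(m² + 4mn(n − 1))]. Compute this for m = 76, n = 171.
z(76, 171; 2, 2) ≤ (1/2)[76 + √(76² + 4·76·171·170)] = (1/2)[76 + √8843056] = 1524.8638

Kővári–Sós–Turán: let r_1, ..., r_76 be the row sums and z = Σ r_i the total number of 1s. Each pair of columns can share at most one row with both entries 1 (else a 2×2 all-ones block appears), so Σ_i C(r_i, 2) ≤ C(171, 2) = 14535. By convexity Σ_i C(r_i, 2) ≥ 76·C(z/76, 2) = z(z − 76)/(2·76), giving z² − 76z − 76·171·170 ≤ 0 and hence z ≤ (1/2)[76 + √(5776 + 4·2209320)] = (1/2)[76 + √8843056] ≈ (1/2)(76 + 2973.7276) = 1524.8638.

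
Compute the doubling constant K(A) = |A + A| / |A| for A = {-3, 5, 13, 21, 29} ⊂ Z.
K = |A + A| / |A| = 9/5

Enumerate A + A = {a + b : a, b ∈ A}. With |A| = 5, there are |A|^2 = 25 ordered sum pairs; collecting distinct values, A + A = {-6, 2, 10, 18, 26, 34, 42, 50, 58}, so |A + A| = 9. Thus K = 9/5. Here |A + A| = 2|A| − 1 = 9, the minimum possible — so K = 9/5 is minimal, which holds iff A is an arithmetic progression.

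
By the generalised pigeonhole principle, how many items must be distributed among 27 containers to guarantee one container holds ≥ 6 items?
n = (6 − 1)·27 + 1 = 136

By the generalised pigeonhole principle, to guarantee some box contains ≥ r objects we need more than (r − 1) · k objects total. Threshold: n = (r − 1) · k + 1. With r = 6 and k = 27: n = 5 · 27 + 1 = 135 + 1 = 136. For n = 135 = 5 · 27, we can put exactly 5 objects in every box, avoiding 6 in any single one — so 136 is tight.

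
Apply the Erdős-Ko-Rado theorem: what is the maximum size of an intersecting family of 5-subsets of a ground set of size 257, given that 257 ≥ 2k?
max |F| = C(256, 4) = 174792640

The Erdős-Ko-Rado theorem states: for n ≥ 2k, an intersecting family of k-subsets of an n-element set has size at most C(n − 1, k − 1), with equality for 'star' families {A ⊆ [n] : |A| = k, i ∈ A} (fix an element i). For n = 257, k = 5: C(256, 4) = 174792640.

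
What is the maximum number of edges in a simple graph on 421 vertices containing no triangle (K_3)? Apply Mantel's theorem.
ex(421, K_3) = ⌊421^2/4⌋ = 44310

Mantel (1907): a triangle-free graph on n vertices has at most ⌊n^2/4⌋ edges, with equality for the complete bipartite graph K_{⌊n/2⌋, ⌈n/2⌉}. For n = 421: ⌊421^2/4⌋ = ⌊177241/4⌋ = 44310. The extremal graph is K_{210, 211}, which has 210·211 = 44310 edges.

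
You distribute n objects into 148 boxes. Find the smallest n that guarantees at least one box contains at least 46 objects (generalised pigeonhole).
n = (46 − 1)·148 + 1 = 6661

By the generalised pigeonhole principle, to guarantee some box contains ≥ r objects we need more than (r − 1) · k objects total. Threshold: n = (r − 1) · k + 1. With r = 46 and k = 148: n = 45 · 148 + 1 = 6660 + 1 = 6661. For n = 6660 = 45 · 148, we can put exactly 45 objects in every box, avoiding 46 in any single one — so 6661 is tight.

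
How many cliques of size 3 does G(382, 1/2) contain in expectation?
E[# K_3] = C(382, 3) · (1/2)^C(3, 2) = 9217660 / 2^3 = 2304415/2 = 1152207.5

For each 3-subset S of vertices (there are C(382, 3) = 9217660 such S), let X_S = 1 if S induces a K_3 (all C(3, 2) = 3 edges present). Then P(X_S = 1) = (1/2)^3 = 1/8. By linearity of expectation, E[# K_3] = C(382, 3) · (1/2)^3 = 9217660 / 8 = 2304415/2 = 1152207.5.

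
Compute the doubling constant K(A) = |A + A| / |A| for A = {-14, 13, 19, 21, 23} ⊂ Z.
K = |A + A| / |A| = 14/5

Enumerate A + A = {a + b : a, b ∈ A}. With |A| = 5, there are |A|^2 = 25 ordered sum pairs; collecting distinct values, A + A = {-28, -1, 5, 7, 9, 26, 32, 34, 36, 38, 40, 42, 44, 46}, so |A + A| = 14. Thus K = 14/5. For comparison, the minimum possible |A + A| over all 5-element sets is 2·5 − 1 = 9 (so min K = 9/5), attained only by arithmetic progressions.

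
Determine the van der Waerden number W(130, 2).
W(130, 2) = 130 + 1 = 131

A 2-term AP is any pair of integers, so a monochromatic 2-AP exists iff some colour is used at least twice. With 130 colours, the colouring i ↦ i on {1, ..., 130} uses each colour once, avoiding any monochromatic pair, so W(130, 2) > 130. For {1, ..., 131}, pigeonhole forces two integers of the same colour, which form a monochromatic 2-AP. Hence W(130, 2) = 131.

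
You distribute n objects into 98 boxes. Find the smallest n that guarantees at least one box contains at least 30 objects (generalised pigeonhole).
n = (30 − 1)·98 + 1 = 2843

By the generalised pigeonhole principle, to guarantee some box contains ≥ r objects we need more than (r − 1) · k objects total. Threshold: n = (r − 1) · k + 1. With r = 30 and k = 98: n = 29 · 98 + 1 = 2842 + 1 = 2843. For n = 2842 = 29 · 98, we can put exactly 29 objects in every box, avoiding 30 in any single one — so 2843 is tight.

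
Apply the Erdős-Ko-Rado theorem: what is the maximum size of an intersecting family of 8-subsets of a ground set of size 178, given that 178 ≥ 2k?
max |F| = C(177, 7) = 957664425960

The Erdős-Ko-Rado theorem states: for n ≥ 2k, an intersecting family of k-subsets of an n-element set has size at most C(n − 1, k − 1), with equality for 'star' families {A ⊆ [n] : |A| = k, i ∈ A} (fix an element i). For n = 178, k = 8: C(177, 7) = 957664425960.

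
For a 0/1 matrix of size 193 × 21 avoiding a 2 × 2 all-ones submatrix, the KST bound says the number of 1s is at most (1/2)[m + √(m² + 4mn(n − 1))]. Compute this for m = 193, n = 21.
z(193, 21; 2, 2) ≤ (1/2)[193 + √(193² + 4·193·21·20)] = (1/2)[193 + √361489] = 397.1198

Kővári–Sós–Turán: let r_1, ..., r_193 be the row sums and z = Σ r_i the total number of 1s. Each pair of columns can share at most one row with both entries 1 (else a 2×2 all-ones block appears), so Σ_i C(r_i, 2) ≤ C(21, 2) = 210. By convexity Σ_i C(r_i, 2) ≥ 193·C(z/193, 2) = z(z − 193)/(2·193), giving z² − 193z − 193·21·20 ≤ 0 and hence z ≤ (1/2)[193 + √(37249 + 4·81060)] = (1/2)[193 + √361489] ≈ (1/2)(193 + 601.2396) = 397.1198.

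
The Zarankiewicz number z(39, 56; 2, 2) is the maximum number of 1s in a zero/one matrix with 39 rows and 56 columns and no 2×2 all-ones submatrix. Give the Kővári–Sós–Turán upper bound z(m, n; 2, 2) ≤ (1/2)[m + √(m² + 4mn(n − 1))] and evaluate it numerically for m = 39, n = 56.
z(39, 56; 2, 2) ≤ (1/2)[39 + √(39² + 4·39·56·55)] = (1/2)[39 + √482001] = 366.6315

Kővári–Sós–Turán: let r_1, ..., r_39 be the row sums and z = Σ r_i the total number of 1s. Each pair of columns can share at most one row with both entries 1 (else a 2×2 all-ones block appears), so Σ_i C(r_i, 2) ≤ C(56, 2) = 1540. By convexity Σ_i C(r_i, 2) ≥ 39·C(z/39, 2) = z(z − 39)/(2·39), giving z² − 39z − 39·56·55 ≤ 0 and hence z ≤ (1/2)[39 + √(1521 + 4·120120)] = (1/2)[39 + √482001] ≈ (1/2)(39 + 694.2629) = 366.6315.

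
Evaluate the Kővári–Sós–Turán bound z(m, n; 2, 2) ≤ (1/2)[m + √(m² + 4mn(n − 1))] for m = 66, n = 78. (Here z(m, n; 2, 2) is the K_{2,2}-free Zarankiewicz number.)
z(66, 78; 2, 2) ≤ (1/2)[66 + √(66² + 4·66·78·77)] = (1/2)[66 + √1589940] = 663.4641

Kővári–Sós–Turán: let r_1, ..., r_66 be the row sums and z = Σ r_i the total number of 1s. Each pair of columns can share at most one row with both entries 1 (else a 2×2 all-ones block appears), so Σ_i C(r_i, 2) ≤ C(78, 2) = 3003. By convexity Σ_i C(r_i, 2) ≥ 66·C(z/66, 2) = z(z − 66)/(2·66), giving z² − 66z − 66·78·77 ≤ 0 and hence z ≤ (1/2)[66 + √(4356 + 4·396396)] = (1/2)[66 + √1589940] ≈ (1/2)(66 + 1260.9282) = 663.4641.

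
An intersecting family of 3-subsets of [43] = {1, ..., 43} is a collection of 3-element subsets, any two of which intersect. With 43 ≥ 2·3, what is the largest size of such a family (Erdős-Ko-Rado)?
max |F| = C(42, 2) = 861

The Erdős-Ko-Rado theorem states: for n ≥ 2k, an intersecting family of k-subsets of an n-element set has size at most C(n − 1, k − 1), with equality for 'star' families {A ⊆ [n] : |A| = k, i ∈ A} (fix an element i). For n = 43, k = 3: C(42, 2) = 861.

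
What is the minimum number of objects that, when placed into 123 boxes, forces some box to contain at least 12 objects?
n = (12 − 1)·123 + 1 = 1354

By the generalised pigeonhole principle, to guarantee some box contains ≥ r objects we need more than (r − 1) · k objects total. Threshold: n = (r − 1) · k + 1. With r = 12 and k = 123: n = 11 · 123 + 1 = 1353 + 1 = 1354. For n = 1353 = 11 · 123, we can put exactly 11 objects in every box, avoiding 12 in any single one — so 1354 is tight.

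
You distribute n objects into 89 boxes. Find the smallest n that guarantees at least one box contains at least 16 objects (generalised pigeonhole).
n = (16 − 1)·89 + 1 = 1336

By the generalised pigeonhole principle, to guarantee some box contains ≥ r objects we need more than (r − 1) · k objects total. Threshold: n = (r − 1) · k + 1. With r = 16 and k = 89: n = 15 · 89 + 1 = 1335 + 1 = 1336. For n = 1335 = 15 · 89, we can put exactly 15 objects in every box, avoiding 16 in any single one — so 1336 is tight.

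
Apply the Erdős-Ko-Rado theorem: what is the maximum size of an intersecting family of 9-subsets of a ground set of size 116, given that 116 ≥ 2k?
max |F| = C(115, 8) = 591486111810

Erdős-Ko-Rado (1961): when n ≥ 2k, max |F| = C(n−1, k−1). The bound is attained by the star {A : i ∈ A} for any fixed i ∈ [n]. Here C(116−1, 9−1) = C(115, 8) = 591486111810.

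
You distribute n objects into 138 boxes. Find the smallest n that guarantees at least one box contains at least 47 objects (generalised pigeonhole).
n = (47 − 1)·138 + 1 = 6349

By the generalised pigeonhole principle, to guarantee some box contains ≥ r objects we need more than (r − 1) · k objects total. Threshold: n = (r − 1) · k + 1. With r = 47 and k = 138: n = 46 · 138 + 1 = 6348 + 1 = 6349. For n = 6348 = 46 · 138, we can put exactly 46 objects in every box, avoiding 47 in any single one — so 6349 is tight.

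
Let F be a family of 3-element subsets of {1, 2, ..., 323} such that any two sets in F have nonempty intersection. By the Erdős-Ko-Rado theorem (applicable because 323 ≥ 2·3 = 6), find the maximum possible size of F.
max |F| = C(322, 2) = 51681

Erdős-Ko-Rado (1961): when n ≥ 2k, max |F| = C(n−1, k−1). The bound is attained by the star {A : i ∈ A} for any fixed i ∈ [n]. Here C(323−1, 3−1) = C(322, 2) = 51681.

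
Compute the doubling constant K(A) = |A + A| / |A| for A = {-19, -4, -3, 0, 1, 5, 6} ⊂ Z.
K = |A + A| / |A| = 23/7

Enumerate A + A = {a + b : a, b ∈ A}. With |A| = 7, there are |A|^2 = 49 ordered sum pairs; collecting distinct values, A + A = {-38, -23, -22, -19, -18, -14, -13, -8, -7, -6, -4, -3, -2, 0, 1, 2, 3, 5, 6, 7, 10, 11, 12}, so |A + A| = 23. Thus K = 23/7. For comparison, the minimum possible |A + A| over all 7-element sets is 2·7 − 1 = 13 (so min K = 13/7), attained only by arithmetic progressions.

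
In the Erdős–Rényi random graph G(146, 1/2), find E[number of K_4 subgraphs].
E[# K_4] = C(146, 4) · (1/2)^C(4, 2) = 18163860 / 2^6 = 4540965/16 = 283810.3125

For each 4-subset S of vertices (there are C(146, 4) = 18163860 such S), let X_S = 1 if S induces a K_4 (all C(4, 2) = 6 edges present). Then P(X_S = 1) = (1/2)^6 = 1/64. By linearity of expectation, E[# K_4] = C(146, 4) · (1/2)^6 = 18163860 / 64 = 4540965/16 = 283810.3125.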